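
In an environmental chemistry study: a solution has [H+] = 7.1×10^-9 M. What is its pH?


pH = -log10([H+]) = -log10(7.1×10^-9)
= 9 - log10(7.1)
= 9 - 0.85
= 8.15

8.15


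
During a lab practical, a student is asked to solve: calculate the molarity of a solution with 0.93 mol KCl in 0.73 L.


M = n/V = 0.93/0.73 = 1.274 mol/L

1.274 M


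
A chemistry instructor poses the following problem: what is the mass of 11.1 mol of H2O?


M(H2O) = 18.02 g/mol
mass = n × M = 11.1 × 18.02 = 200.02 g

200.02 g


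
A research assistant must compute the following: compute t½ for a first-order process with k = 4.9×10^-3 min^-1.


t½ = ln2/k = 0.693147/(4.9×10^-3 min^-1)
= 141.5 min

141.5 min


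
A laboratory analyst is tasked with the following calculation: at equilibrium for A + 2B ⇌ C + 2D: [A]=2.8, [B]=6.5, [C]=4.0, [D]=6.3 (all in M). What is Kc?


Kc = [C][D]^2/([A][B]^2)
= (4.0^1 × 6.3^2)/(2.8^1 × 6.5^2)
= 158.76/118.3
= 1.342

1.342


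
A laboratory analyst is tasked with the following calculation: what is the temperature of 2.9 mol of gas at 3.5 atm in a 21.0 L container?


PV = nRT  (R = 0.08206 L·atm/(mol·K))
T = PV/(nR) = 3.5×21.0/(2.9×0.08206)
= 73.50/0.237974
= 308.86 K

308.86 K


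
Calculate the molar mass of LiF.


M(LiF) = 1×6.94 + 1×19.0
= 6.94 + 19.0
= 25.94 g/mol

25.94 g/mol


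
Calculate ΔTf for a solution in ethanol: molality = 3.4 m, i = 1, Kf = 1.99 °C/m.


ΔTf = Kf × m × i
= 1.99 × 3.4 × 1
= 6.766 °C

6.766 °C


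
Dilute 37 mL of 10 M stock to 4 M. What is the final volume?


C1V1 = C2V2
10 × 37 = 4 × V2
V2 = 370/4 = 92.5 mL

92.5 mL


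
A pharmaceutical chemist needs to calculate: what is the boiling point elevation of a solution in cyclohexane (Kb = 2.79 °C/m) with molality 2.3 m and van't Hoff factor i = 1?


ΔTb = Kb × m × i
= 2.79 × 2.3 × 1
= 6.417 °C

6.417 °C


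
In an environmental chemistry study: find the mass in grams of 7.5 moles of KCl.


M(KCl) = 74.55 g/mol
mass = n × M = 7.5 × 74.55 = 559.13 g

559.13 g


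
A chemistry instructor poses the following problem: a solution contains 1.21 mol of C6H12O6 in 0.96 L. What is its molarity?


M = n/V = 1.21/0.96 = 1.260 mol/L

1.260 M


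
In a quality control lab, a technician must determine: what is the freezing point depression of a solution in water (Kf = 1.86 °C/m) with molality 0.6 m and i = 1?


ΔTf = Kf × m × i
= 1.86 × 0.6 × 1
= 1.116 °C

1.116 °C


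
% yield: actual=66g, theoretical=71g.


% yield = actual/theoretical × 100
= 66/71 × 100
= 92.96%

92.96%


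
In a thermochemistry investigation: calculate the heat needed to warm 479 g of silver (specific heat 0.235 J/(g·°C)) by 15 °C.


q = mcΔT = 479 × 0.235 × 15
= 1688.48 J

1688.48 J


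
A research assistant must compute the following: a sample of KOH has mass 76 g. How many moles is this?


M(KOH) = 56.11 g/mol
n = mass/M = 76/56.11 = 1.3545 mol

1.3545 mol


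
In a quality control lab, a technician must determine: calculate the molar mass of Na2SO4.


M(Na2SO4) = 2×22.99 + 1×32.07 + 4×16.0
= 45.98 + 32.07 + 64.0
= 142.05 g/mol

142.05 g/mol


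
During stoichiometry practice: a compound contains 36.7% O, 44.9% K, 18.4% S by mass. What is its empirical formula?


Assume 100 g sample. Moles of each element:
  O: 36.7/16.0 = 2.294 mol
  K: 44.9/39.1 = 1.148 mol
  S: 18.4/32.07 = 0.574 mol
Divide by smallest (0.574):
  O: 2.294/0.574 = 4.0
  K: 1.148/0.574 = 2.0
  S: 0.574/0.574 = 1.0
Empirical formula: K2SO4

K2SO4


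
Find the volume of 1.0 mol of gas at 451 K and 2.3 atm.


PV = nRT  (R = 0.08206 L·atm/(mol·K))
V = nRT/P = 1.0×0.08206×451/2.3
= 16.091 L

16.091 L


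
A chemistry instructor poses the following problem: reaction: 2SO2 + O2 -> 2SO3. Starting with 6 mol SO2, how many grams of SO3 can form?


Mole ratio SO3:SO2 = 2:2
n(SO3) = 6 × 2/2 = 6.000 mol
mass = 6.000 × 80.07 = 480.42 g

480.42 g


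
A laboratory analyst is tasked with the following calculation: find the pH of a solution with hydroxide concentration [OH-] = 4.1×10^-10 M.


pOH = -log10([OH-]) = -log10(4.1×10^-10)
= 10 - log10(4.1) = 9.39
pH = 14 - pOH = 14 - 9.39 = 4.61

4.61


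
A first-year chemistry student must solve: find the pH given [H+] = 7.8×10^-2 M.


pH = -log10([H+]) = -log10(7.8×10^-2)
= 2 - log10(7.8)
= 2 - 0.89
= 1.11

1.11


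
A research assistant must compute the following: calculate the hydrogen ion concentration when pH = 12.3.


[H+] = 10^(-pH) = 10^(-12.3)
= 5.01×10^-13 M

5.01×10^-13 M


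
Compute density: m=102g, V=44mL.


ρ = mass/volume
= 102/44
= 2.318 g/mL

2.318 g/mL


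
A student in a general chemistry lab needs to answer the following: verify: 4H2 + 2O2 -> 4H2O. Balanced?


Equation: 4H2 + 2O2 -> 4H2O
Check atoms: H: 8=8, O: 4=4
Balanced

Yes, balanced


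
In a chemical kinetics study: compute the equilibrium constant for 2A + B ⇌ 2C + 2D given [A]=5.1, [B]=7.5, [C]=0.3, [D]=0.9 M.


Kc = [C]^2[D]^2/([A]^2[B])
= (0.3^2 × 0.9^2)/(5.1^2 × 7.5^1)
= 0.0729/195.075
= 3.737×10^-4

3.737×10^-4


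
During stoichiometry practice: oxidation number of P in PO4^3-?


x + 4(-2) = -3, so x = +5
Oxidation number: +5

+5


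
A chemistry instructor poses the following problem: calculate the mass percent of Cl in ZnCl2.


M(ZnCl2) = 1×65.38 + 2×35.45 = 136.28 g/mol
Mass of Cl = 2 × 35.45 = 70.90 g/mol
% Cl = 70.90/136.28 × 100 = 52.03%

52.03%


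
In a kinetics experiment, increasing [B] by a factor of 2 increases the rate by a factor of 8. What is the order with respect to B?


rate ∝ [B]^n
2^n = 8 → n = 3
Order in B: 3

3


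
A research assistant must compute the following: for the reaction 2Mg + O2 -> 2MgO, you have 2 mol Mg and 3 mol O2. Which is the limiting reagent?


Mole ratio available / coefficient:
  Mg: 2/2 = 1.000
  O2: 3/1 = 3.000
Smaller ratio is limiting.

Mg


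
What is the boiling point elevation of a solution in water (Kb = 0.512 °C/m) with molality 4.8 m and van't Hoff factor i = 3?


ΔTb = Kb × m × i
= 0.512 × 4.8 × 3
= 7.3728 °C

7.3728 °C


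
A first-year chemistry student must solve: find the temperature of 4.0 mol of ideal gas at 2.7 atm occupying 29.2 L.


PV = nRT  (R = 0.08206 L·atm/(mol·K))
T = PV/(nR) = 2.7×29.2/(4.0×0.08206)
= 78.84/0.328240
= 240.19 K

240.19 K


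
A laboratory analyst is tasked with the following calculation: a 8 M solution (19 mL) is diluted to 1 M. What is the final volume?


C1V1 = C2V2
8 × 19 = 1 × V2
V2 = 152/1 = 152.0 mL

152.0 mL


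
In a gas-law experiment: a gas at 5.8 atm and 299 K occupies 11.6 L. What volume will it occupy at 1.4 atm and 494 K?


P1V1/T1 = P2V2/T2
V2 = P1V1T2/(T1P2)
= 5.8×11.6×494/(299×1.4)
= 79.399 L

79.399 L


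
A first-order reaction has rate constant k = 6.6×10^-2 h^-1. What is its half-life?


t½ = ln2/k = 0.693147/(6.6×10^-2 h^-1)
= 10.50 h

10.50 h


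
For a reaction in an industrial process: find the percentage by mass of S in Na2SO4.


M(Na2SO4) = 2×22.99 + 1×32.07 + 4×16.0 = 142.05 g/mol
Mass of S = 1 × 32.07 = 32.07 g/mol
% S = 32.07/142.05 × 100 = 22.58%

22.58%


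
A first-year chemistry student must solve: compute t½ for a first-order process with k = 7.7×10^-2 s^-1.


t½ = ln2/k = 0.693147/(7.7×10^-2 s^-1)
= 9.002 s

9.002 s


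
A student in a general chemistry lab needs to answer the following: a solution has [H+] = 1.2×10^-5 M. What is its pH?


pH = -log10([H+]) = -log10(1.2×10^-5)
= 5 - log10(1.2)
= 5 - 0.08
= 4.92

4.92


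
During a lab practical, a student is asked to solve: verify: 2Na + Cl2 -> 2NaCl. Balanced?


Equation: 2Na + Cl2 -> 2NaCl
Check atoms: Cl: 2=2, Na: 2=2
Balanced

Yes, balanced


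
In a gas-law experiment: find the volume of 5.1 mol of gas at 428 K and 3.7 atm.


PV = nRT  (R = 0.08206 L·atm/(mol·K))
V = nRT/P = 5.1×0.08206×428/3.7
= 48.411 L

48.411 L


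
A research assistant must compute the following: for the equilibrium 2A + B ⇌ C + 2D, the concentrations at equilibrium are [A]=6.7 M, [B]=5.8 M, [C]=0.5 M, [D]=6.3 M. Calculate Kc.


Kc = [C][D]^2/([A]^2[B])
= (0.5^1 × 6.3^2)/(6.7^2 × 5.8^1)
= 19.845/260.362
= 0.07622

0.07622


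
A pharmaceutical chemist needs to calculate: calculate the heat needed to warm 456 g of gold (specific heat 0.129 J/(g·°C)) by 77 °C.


q = mcΔT = 456 × 0.129 × 77
= 4529.45 J

4529.45 J


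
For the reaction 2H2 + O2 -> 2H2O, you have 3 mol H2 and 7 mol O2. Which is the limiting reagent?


Mole ratio available / coefficient:
  H2: 3/2 = 1.500
  O2: 7/1 = 7.000
Smaller ratio is limiting.

H2


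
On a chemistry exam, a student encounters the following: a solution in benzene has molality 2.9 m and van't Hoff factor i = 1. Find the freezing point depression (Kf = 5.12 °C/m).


ΔTf = Kf × m × i
= 5.12 × 2.9 × 1
= 14.848 °C

14.848 °C


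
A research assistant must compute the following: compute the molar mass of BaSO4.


M(BaSO4) = 1×137.33 + 1×32.07 + 4×16.0
= 137.33 + 32.07 + 64.0
= 233.4 g/mol

233.4 g/mol


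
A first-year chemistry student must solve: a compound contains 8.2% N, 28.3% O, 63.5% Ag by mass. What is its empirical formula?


Assume 100 g sample. Moles of each element:
  N: 8.2/14.01 = 0.585 mol
  O: 28.3/16.0 = 1.769 mol
  Ag: 63.5/107.87 = 0.589 mol
Divide by smallest (0.585):
  N: 0.585/0.585 = 1.0
  O: 1.769/0.585 = 3.02
  Ag: 0.589/0.585 = 1.01
Empirical formula: AgNO3

AgNO3


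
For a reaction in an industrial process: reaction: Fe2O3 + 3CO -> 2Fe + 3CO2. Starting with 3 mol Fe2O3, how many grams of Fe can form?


Mole ratio Fe:Fe2O3 = 2:1
n(Fe) = 3 × 2/1 = 6.000 mol
mass = 6.000 × 55.85 = 335.1 g

335.1 g


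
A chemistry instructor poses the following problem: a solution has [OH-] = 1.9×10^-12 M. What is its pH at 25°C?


pOH = -log10([OH-]) = -log10(1.9×10^-12)
= 12 - log10(1.9) = 11.72
pH = 14 - pOH = 14 - 11.72 = 2.28

2.28


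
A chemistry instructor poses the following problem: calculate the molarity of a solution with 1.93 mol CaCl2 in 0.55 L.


M = n/V = 1.93/0.55 = 3.509 mol/L

3.509 M


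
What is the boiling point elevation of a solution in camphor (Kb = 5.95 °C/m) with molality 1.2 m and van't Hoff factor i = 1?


ΔTb = Kb × m × i
= 5.95 × 1.2 × 1
= 7.14 °C

7.14 °C


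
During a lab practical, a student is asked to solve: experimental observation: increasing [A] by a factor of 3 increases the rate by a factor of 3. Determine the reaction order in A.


rate ∝ [A]^n
3^n = 3 → n = 1
Order in A: 1

1


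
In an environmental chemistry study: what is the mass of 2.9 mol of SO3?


M(SO3) = 80.07 g/mol
mass = n × M = 2.9 × 80.07 = 232.20 g

232.20 g


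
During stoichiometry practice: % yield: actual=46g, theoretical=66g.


% yield = actual/theoretical × 100
= 46/66 × 100
= 69.7%

69.7%


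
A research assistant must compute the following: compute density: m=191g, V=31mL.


ρ = mass/volume
= 191/31
= 6.161 g/mL

6.161 g/mL


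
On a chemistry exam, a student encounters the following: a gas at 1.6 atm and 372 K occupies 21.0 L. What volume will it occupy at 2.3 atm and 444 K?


P1V1/T1 = P2V2/T2
V2 = P1V1T2/(T1P2)
= 1.6×21.0×444/(372×2.3)
= 17.436 L

17.436 L


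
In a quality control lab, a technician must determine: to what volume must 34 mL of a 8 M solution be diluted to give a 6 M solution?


C1V1 = C2V2
8 × 34 = 6 × V2
V2 = 272/6 = 45.33 mL

45.33 mL


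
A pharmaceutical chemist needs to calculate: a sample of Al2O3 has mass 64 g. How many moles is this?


M(Al2O3) = 101.96 g/mol
n = mass/M = 64/101.96 = 0.6277 mol

0.6277 mol


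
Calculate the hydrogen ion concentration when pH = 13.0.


[H+] = 10^(-pH) = 10^(-13.0)
= 1.0×10^-13 M

1.0×10^-13 M


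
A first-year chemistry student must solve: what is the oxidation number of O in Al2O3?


O is usually -2
Oxidation number: -2

-2


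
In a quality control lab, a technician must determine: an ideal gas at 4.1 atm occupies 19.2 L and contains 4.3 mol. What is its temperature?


PV = nRT  (R = 0.08206 L·atm/(mol·K))
T = PV/(nR) = 4.1×19.2/(4.3×0.08206)
= 78.72/0.352858
= 223.09 K

223.09 K


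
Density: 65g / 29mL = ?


ρ = mass/volume
= 65/29
= 2.241 g/mL

2.241 g/mL


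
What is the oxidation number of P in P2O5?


2x + 5(-2) = 0, so x = +5
Oxidation number: +5

+5


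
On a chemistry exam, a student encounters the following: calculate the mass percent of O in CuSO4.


M(CuSO4) = 1×63.55 + 1×32.07 + 4×16.0 = 159.62 g/mol
Mass of O = 4 × 16.0 = 64.00 g/mol
% O = 64.00/159.62 × 100 = 40.10%

40.10%


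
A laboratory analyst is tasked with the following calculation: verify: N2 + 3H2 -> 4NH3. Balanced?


Equation: N2 + 3H2 -> 4NH3
Check atoms: H: 6≠12, N: 2≠4
Not balanced

No, not balanced


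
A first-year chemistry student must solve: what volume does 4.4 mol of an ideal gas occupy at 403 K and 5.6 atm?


PV = nRT  (R = 0.08206 L·atm/(mol·K))
V = nRT/P = 4.4×0.08206×403/5.6
= 25.984 L

25.984 L


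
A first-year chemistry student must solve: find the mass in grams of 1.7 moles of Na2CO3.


M(Na2CO3) = 105.99 g/mol
mass = n × M = 1.7 × 105.99 = 180.18 g

180.18 g


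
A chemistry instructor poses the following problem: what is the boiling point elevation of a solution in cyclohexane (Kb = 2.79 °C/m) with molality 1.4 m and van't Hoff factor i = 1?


ΔTb = Kb × m × i
= 2.79 × 1.4 × 1
= 3.906 °C

3.906 °C


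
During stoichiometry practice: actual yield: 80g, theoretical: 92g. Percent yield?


% yield = actual/theoretical × 100
= 80/92 × 100
= 86.96%

86.96%


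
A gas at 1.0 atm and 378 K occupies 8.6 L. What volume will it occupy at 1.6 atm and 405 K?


P1V1/T1 = P2V2/T2
V2 = P1V1T2/(T1P2)
= 1.0×8.6×405/(378×1.6)
= 5.759 L

5.759 L


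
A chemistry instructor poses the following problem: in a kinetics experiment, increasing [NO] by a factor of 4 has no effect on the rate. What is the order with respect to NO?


rate ∝ [NO]^n
rate ∝ [NO]^0
Order in NO: 0

0


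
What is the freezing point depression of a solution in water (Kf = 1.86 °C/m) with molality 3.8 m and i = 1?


ΔTf = Kf × m × i
= 1.86 × 3.8 × 1
= 7.068 °C

7.068 °C


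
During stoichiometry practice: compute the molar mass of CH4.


M(CH4) = 1×12.01 + 4×1.008
= 12.01 + 4.03
= 16.04 g/mol

16.04 g/mol


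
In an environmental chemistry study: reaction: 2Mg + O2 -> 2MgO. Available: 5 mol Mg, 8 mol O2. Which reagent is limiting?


Mole ratio available / coefficient:
  Mg: 5/2 = 2.500
  O2: 8/1 = 8.000
Smaller ratio is limiting.

Mg


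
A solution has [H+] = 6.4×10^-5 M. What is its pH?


pH = -log10([H+]) = -log10(6.4×10^-5)
= 5 - log10(6.4)
= 5 - 0.81
= 4.19

4.19


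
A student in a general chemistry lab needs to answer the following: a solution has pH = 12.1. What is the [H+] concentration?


[H+] = 10^(-pH) = 10^(-12.1)
= 7.94×10^-13 M

7.94×10^-13 M


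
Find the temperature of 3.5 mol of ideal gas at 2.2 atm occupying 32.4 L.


PV = nRT  (R = 0.08206 L·atm/(mol·K))
T = PV/(nR) = 2.2×32.4/(3.5×0.08206)
= 71.28/0.287210
= 248.18 K

248.18 K


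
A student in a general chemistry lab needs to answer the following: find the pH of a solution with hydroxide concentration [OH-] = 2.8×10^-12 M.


pOH = -log10([OH-]) = -log10(2.8×10^-12)
= 12 - log10(2.8) = 11.55
pH = 14 - pOH = 14 - 11.55 = 2.45

2.45


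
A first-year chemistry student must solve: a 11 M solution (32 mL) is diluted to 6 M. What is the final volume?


C1V1 = C2V2
11 × 32 = 6 × V2
V2 = 352/6 = 58.67 mL

58.67 mL


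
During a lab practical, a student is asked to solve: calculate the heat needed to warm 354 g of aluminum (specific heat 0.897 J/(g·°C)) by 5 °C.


q = mcΔT = 354 × 0.897 × 5
= 1587.69 J

1587.69 J


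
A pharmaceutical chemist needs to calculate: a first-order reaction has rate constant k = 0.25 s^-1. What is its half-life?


t½ = ln2/k = 0.693147/(0.25 s^-1)
= 2.773 s

2.773 s


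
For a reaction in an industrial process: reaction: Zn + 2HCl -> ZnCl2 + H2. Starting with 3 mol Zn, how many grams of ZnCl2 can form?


Mole ratio ZnCl2:Zn = 1:1
n(ZnCl2) = 3 × 1/1 = 3.000 mol
mass = 3.000 × 136.28 = 408.84 g

408.84 g


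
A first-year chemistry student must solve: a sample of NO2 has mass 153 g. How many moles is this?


M(NO2) = 46.01 g/mol
n = mass/M = 153/46.01 = 3.3254 mol

3.3254 mol


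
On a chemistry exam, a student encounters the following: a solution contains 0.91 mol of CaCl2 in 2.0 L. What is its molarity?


M = n/V = 0.91/2.0 = 0.455 mol/L

0.455 M


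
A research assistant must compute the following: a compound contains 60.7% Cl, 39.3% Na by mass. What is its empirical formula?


Assume 100 g sample. Moles of each element:
  Cl: 60.7/35.45 = 1.712 mol
  Na: 39.3/22.99 = 1.709 mol
Divide by smallest (1.709):
  Cl: 1.712/1.709 = 1.0
  Na: 1.709/1.709 = 1.0
Empirical formula: NaCl

NaCl


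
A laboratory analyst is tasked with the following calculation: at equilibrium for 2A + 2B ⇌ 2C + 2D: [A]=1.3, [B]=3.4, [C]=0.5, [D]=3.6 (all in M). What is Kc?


Kc = [C]^2[D]^2/([A]^2[B]^2)
= (0.5^2 × 3.6^2)/(1.3^2 × 3.4^2)
= 3.24/19.5364
= 0.1658

0.1658


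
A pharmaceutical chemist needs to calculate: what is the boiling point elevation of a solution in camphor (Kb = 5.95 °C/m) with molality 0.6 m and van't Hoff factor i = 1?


ΔTb = Kb × m × i
= 5.95 × 0.6 × 1
= 3.57 °C

3.57 °C


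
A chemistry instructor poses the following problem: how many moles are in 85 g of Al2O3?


M(Al2O3) = 101.96 g/mol
n = mass/M = 85/101.96 = 0.8337 mol

0.8337 mol


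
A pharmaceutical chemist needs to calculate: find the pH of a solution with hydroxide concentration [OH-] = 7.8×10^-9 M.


pOH = -log10([OH-]) = -log10(7.8×10^-9)
= 9 - log10(7.8) = 8.11
pH = 14 - pOH = 14 - 8.11 = 5.89

5.89


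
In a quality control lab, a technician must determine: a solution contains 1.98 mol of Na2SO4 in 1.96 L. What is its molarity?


M = n/V = 1.98/1.96 = 1.010 mol/L

1.010 M


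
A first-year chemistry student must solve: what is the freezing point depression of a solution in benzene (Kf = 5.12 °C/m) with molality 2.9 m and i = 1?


ΔTf = Kf × m × i
= 5.12 × 2.9 × 1
= 14.848 °C

14.848 °C


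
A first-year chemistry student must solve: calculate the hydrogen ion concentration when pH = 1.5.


[H+] = 10^(-pH) = 10^(-1.5)
= 3.16×10^-2 M

3.16×10^-2 M


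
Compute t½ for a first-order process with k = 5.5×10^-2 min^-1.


t½ = ln2/k = 0.693147/(5.5×10^-2 min^-1)
= 12.60 min

12.60 min


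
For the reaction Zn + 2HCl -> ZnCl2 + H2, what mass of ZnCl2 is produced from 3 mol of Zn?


Mole ratio ZnCl2:Zn = 1:1
n(ZnCl2) = 3 × 1/1 = 3.000 mol
mass = 3.000 × 136.28 = 408.84 g

408.84 g


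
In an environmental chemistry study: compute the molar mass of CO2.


M(CO2) = 1×12.01 + 2×16.0
= 12.01 + 32.0
= 44.01 g/mol

44.01 g/mol


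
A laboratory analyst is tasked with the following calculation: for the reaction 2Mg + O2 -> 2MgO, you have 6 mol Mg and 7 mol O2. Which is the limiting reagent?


Mole ratio available / coefficient:
  Mg: 6/2 = 3.000
  O2: 7/1 = 7.000
Smaller ratio is limiting.

Mg


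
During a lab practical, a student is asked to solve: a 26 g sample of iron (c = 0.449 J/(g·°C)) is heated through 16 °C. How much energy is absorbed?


q = mcΔT = 26 × 0.449 × 16
= 186.78 J

186.78 J


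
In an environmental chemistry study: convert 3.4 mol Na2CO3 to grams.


M(Na2CO3) = 105.99 g/mol
mass = n × M = 3.4 × 105.99 = 360.37 g

360.37 g


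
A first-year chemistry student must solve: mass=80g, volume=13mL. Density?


ρ = mass/volume
= 80/13
= 6.154 g/mL

6.154 g/mL


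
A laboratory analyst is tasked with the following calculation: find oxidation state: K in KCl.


Group 1 metal: +1
Oxidation number: +1

+1


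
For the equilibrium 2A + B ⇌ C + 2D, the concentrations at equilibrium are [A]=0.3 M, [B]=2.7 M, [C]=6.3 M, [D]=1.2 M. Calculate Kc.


Kc = [C][D]^2/([A]^2[B])
= (6.3^1 × 1.2^2)/(0.3^2 × 2.7^1)
= 9.072/0.243
= 37.33

37.33


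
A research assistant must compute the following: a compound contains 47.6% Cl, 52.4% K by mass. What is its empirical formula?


Assume 100 g sample. Moles of each element:
  Cl: 47.6/35.45 = 1.343 mol
  K: 52.4/39.1 = 1.34 mol
Divide by smallest (1.34):
  Cl: 1.343/1.34 = 1.0
  K: 1.34/1.34 = 1.0
Empirical formula: KCl

KCl


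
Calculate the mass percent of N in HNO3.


M(HNO3) = 1×1.008 + 1×14.01 + 3×16.0 = 63.018 g/mol
Mass of N = 1 × 14.01 = 14.01 g/mol
% N = 14.01/63.018 × 100 = 22.23%

22.23%


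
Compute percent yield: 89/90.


% yield = actual/theoretical × 100
= 89/90 × 100
= 98.89%

98.89%


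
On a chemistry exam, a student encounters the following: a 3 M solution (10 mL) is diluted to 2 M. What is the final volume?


C1V1 = C2V2
3 × 10 = 2 × V2
V2 = 30/2 = 15.0 mL

15.0 mL


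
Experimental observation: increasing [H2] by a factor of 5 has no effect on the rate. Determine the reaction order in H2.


rate ∝ [H2]^n
rate ∝ [H2]^0
Order in H2: 0

0


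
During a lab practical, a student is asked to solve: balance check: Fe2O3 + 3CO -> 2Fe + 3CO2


Equation: Fe2O3 + 3CO -> 2Fe + 3CO2
Check atoms: C: 3=3, Fe: 2=2, O: 6=6
Balanced

Yes, balanced


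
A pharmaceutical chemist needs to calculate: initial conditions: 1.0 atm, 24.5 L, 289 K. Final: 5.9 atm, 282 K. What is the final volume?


P1V1/T1 = P2V2/T2
V2 = P1V1T2/(T1P2)
= 1.0×24.5×282/(289×5.9)
= 4.052 L

4.052 L


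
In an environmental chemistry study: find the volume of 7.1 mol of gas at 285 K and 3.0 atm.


PV = nRT  (R = 0.08206 L·atm/(mol·K))
V = nRT/P = 7.1×0.08206×285/3.0
= 55.349 L

55.349 L


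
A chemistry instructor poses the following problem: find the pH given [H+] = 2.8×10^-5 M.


pH = -log10([H+]) = -log10(2.8×10^-5)
= 5 - log10(2.8)
= 5 - 0.45
= 4.55

4.55


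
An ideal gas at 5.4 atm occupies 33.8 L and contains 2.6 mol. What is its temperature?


PV = nRT  (R = 0.08206 L·atm/(mol·K))
T = PV/(nR) = 5.4×33.8/(2.6×0.08206)
= 182.52/0.213356
= 855.47 K

855.47 K


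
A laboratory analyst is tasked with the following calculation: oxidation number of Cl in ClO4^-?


x + 4(-2) = -1, so x = +7
Oxidation number: +7

+7


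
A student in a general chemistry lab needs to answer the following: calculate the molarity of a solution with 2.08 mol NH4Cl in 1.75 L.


M = n/V = 2.08/1.75 = 1.189 mol/L

1.189 M


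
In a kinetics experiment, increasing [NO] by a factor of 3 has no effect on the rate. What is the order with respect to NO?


rate ∝ [NO]^n
rate ∝ [NO]^0
Order in NO: 0

0


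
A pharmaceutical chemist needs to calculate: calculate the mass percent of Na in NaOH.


M(NaOH) = 1×22.99 + 1×16.0 + 1×1.008 = 39.998 g/mol
Mass of Na = 1 × 22.99 = 22.99 g/mol
% Na = 22.99/39.998 × 100 = 57.48%

57.48%


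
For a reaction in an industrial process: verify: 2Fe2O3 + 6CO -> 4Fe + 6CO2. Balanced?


Equation: 2Fe2O3 + 6CO -> 4Fe + 6CO2
Check atoms: C: 6=6, Fe: 4=4, O: 12=12
Balanced

Yes, balanced


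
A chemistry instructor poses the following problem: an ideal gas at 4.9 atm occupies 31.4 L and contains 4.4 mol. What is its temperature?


PV = nRT  (R = 0.08206 L·atm/(mol·K))
T = PV/(nR) = 4.9×31.4/(4.4×0.08206)
= 153.86/0.361064
= 426.13 K

426.13 K


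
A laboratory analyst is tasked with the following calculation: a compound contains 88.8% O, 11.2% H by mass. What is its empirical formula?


Assume 100 g sample. Moles of each element:
  O: 88.8/16.0 = 5.55 mol
  H: 11.2/1.008 = 11.111 mol
Divide by smallest (5.55):
  O: 5.55/5.55 = 1.0
  H: 11.111/5.55 = 2.0
Empirical formula: H2O

H2O


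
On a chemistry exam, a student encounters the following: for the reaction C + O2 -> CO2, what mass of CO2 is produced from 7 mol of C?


Mole ratio CO2:C = 1:1
n(CO2) = 7 × 1/1 = 7.000 mol
mass = 7.000 × 44.01 = 308.07 g

308.07 g


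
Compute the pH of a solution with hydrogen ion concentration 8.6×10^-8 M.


pH = -log10([H+]) = -log10(8.6×10^-8)
= 8 - log10(8.6)
= 8 - 0.93
= 7.07

7.07


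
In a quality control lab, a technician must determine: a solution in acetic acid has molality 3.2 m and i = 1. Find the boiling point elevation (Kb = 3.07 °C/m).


ΔTb = Kb × m × i
= 3.07 × 3.2 × 1
= 9.824 °C

9.824 °C


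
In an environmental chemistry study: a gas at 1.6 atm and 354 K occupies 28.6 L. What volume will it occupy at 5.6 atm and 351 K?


P1V1/T1 = P2V2/T2
V2 = P1V1T2/(T1P2)
= 1.6×28.6×351/(354×5.6)
= 8.102 L

8.102 L


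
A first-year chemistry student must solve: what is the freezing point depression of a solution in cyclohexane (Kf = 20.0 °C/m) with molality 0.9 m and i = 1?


ΔTf = Kf × m × i
= 20.0 × 0.9 × 1
= 18.0 °C

18.0 °C


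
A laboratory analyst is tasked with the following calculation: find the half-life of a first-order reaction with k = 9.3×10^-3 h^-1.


t½ = ln2/k = 0.693147/(9.3×10^-3 h^-1)
= 74.53 h

74.53 h


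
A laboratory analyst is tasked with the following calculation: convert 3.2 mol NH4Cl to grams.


M(NH4Cl) = 53.49 g/mol
mass = n × M = 3.2 × 53.49 = 171.17 g

171.17 g


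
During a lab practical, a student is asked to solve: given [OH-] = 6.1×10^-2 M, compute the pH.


pOH = -log10([OH-]) = -log10(6.1×10^-2)
= 2 - log10(6.1) = 1.21
pH = 14 - pOH = 14 - 1.21 = 12.79

12.79


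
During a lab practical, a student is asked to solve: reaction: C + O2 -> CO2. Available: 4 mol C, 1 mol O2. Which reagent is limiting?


Mole ratio available / coefficient:
  C: 4/1 = 4.000
  O2: 1/1 = 1.000
Smaller ratio is limiting.

O2


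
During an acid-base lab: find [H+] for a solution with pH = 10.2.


[H+] = 10^(-pH) = 10^(-10.2)
= 6.31×10^-11 M

6.31×10^-11 M


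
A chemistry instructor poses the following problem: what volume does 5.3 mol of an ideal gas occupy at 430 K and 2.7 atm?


PV = nRT  (R = 0.08206 L·atm/(mol·K))
V = nRT/P = 5.3×0.08206×430/2.7
= 69.265 L

69.265 L


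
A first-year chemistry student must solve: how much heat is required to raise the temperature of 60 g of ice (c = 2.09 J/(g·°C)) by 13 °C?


q = mcΔT = 60 × 2.09 × 13
= 1630.20 J

1630.20 J


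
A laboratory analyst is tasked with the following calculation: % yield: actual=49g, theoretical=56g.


% yield = actual/theoretical × 100
= 49/56 × 100
= 87.5%

87.5%


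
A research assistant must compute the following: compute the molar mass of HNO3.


M(HNO3) = 1×1.008 + 1×14.01 + 3×16.0
= 1.01 + 14.01 + 48.0
= 63.02 g/mol

63.02 g/mol


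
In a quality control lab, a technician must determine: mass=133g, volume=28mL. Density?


ρ = mass/volume
= 133/28
= 4.75 g/mL

4.75 g/mL


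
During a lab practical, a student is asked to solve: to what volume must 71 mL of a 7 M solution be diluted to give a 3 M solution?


C1V1 = C2V2
7 × 71 = 3 × V2
V2 = 497/3 = 165.67 mL

165.67 mL


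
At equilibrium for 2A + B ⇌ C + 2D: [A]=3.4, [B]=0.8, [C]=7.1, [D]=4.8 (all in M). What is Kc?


Kc = [C][D]^2/([A]^2[B])
= (7.1^1 × 4.8^2)/(3.4^2 × 0.8^1)
= 163.584/9.248
= 17.69

17.69


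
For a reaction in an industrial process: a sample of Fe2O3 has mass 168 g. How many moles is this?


M(Fe2O3) = 159.7 g/mol
n = mass/M = 168/159.7 = 1.052 mol

1.052 mol


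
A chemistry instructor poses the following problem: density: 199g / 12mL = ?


ρ = mass/volume
= 199/12
= 16.583 g/mL

16.583 g/mL


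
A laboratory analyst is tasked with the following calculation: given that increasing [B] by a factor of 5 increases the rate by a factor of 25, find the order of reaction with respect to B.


rate ∝ [B]^n
5^n = 25 → n = 2
Order in B: 2

2


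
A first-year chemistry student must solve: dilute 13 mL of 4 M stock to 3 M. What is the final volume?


C1V1 = C2V2
4 × 13 = 3 × V2
V2 = 52/3 = 17.33 mL

17.33 mL


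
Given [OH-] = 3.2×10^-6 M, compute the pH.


pOH = -log10([OH-]) = -log10(3.2×10^-6)
= 6 - log10(3.2) = 5.49
pH = 14 - pOH = 14 - 5.49 = 8.51

8.51


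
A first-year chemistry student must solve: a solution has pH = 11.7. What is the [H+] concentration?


[H+] = 10^(-pH) = 10^(-11.7)
= 2.0×10^-12 M

2.0×10^-12 M


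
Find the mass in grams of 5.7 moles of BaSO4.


M(BaSO4) = 233.4 g/mol
mass = n × M = 5.7 × 233.4 = 1330.38 g

1330.38 g


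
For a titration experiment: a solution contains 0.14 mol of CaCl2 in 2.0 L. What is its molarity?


M = n/V = 0.14/2.0 = 0.070 mol/L

0.070 M


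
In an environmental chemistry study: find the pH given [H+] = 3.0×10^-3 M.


pH = -log10([H+]) = -log10(3.0×10^-3)
= 3 - log10(3.0)
= 3 - 0.48
= 2.52

2.52


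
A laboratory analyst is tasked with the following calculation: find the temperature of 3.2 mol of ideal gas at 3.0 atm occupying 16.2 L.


PV = nRT  (R = 0.08206 L·atm/(mol·K))
T = PV/(nR) = 3.0×16.2/(3.2×0.08206)
= 48.60/0.262592
= 185.08 K

185.08 K


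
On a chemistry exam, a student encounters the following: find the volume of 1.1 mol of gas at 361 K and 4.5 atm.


PV = nRT  (R = 0.08206 L·atm/(mol·K))
V = nRT/P = 1.1×0.08206×361/4.5
= 7.241 L

7.241 L


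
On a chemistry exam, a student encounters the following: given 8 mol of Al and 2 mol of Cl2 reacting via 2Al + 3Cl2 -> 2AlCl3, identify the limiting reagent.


Mole ratio available / coefficient:
  Al: 8/2 = 4.000
  Cl2: 2/3 = 0.667
Smaller ratio is limiting.

Cl2


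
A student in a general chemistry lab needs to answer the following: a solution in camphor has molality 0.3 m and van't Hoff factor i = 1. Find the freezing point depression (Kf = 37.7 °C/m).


ΔTf = Kf × m × i
= 37.7 × 0.3 × 1
= 11.31 °C

11.31 °C


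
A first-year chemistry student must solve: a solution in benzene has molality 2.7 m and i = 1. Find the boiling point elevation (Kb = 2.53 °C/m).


ΔTb = Kb × m × i
= 2.53 × 2.7 × 1
= 6.831 °C

6.831 °C


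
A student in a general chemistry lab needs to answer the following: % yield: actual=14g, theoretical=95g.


% yield = actual/theoretical × 100
= 14/95 × 100
= 14.74%

14.74%


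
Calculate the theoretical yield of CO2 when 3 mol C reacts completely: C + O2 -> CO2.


Mole ratio CO2:C = 1:1
n(CO2) = 3 × 1/1 = 3.000 mol
mass = 3.000 × 44.01 = 132.03 g

132.03 g


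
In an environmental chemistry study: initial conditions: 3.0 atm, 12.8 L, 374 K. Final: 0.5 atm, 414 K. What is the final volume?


P1V1/T1 = P2V2/T2
V2 = P1V1T2/(T1P2)
= 3.0×12.8×414/(374×0.5)
= 85.014 L

85.014 L


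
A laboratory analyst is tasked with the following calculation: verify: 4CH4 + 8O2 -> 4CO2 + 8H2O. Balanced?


Equation: 4CH4 + 8O2 -> 4CO2 + 8H2O
Check atoms: C: 4=4, H: 16=16, O: 16=16
Balanced

Yes, balanced


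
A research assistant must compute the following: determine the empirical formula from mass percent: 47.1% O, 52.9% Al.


Assume 100 g sample. Moles of each element:
  O: 47.1/16.0 = 2.944 mol
  Al: 52.9/26.98 = 1.961 mol
Divide by smallest (1.961):
  O: 2.944/1.961 = 1.5
  Al: 1.961/1.961 = 1.0
Multiply all ratios by 2 to obtain whole numbers.
Empirical formula: Al2O3

Al2O3


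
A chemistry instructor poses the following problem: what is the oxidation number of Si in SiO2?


x + 2(-2) = 0, so x = +4
Oxidation number: +4

+4


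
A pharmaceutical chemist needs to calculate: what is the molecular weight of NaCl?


M(NaCl) = 1×22.99 + 1×35.45
= 22.99 + 35.45
= 58.44 g/mol

58.44 g/mol


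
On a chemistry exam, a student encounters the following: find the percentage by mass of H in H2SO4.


M(H2SO4) = 2×1.008 + 1×32.07 + 4×16.0 = 98.086 g/mol
Mass of H = 2 × 1.008 = 2.016 g/mol
% H = 2.016/98.086 × 100 = 2.06%

2.06%


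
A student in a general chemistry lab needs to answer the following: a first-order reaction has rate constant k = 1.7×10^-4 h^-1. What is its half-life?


t½ = ln2/k = 0.693147/(1.7×10^-4 h^-1)
= 4077 h

4077 h


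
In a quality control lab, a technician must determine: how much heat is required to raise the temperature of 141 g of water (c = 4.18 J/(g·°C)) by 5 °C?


q = mcΔT = 141 × 4.18 × 5
= 2946.90 J

2946.90 J


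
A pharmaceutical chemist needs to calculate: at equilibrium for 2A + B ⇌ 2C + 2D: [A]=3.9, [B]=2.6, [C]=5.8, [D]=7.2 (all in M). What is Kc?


Kc = [C]^2[D]^2/([A]^2[B])
= (5.8^2 × 7.2^2)/(3.9^2 × 2.6^1)
= 1743.8976/39.546
= 44.10

44.10


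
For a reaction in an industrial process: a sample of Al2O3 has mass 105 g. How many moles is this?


M(Al2O3) = 101.96 g/mol
n = mass/M = 105/101.96 = 1.0298 mol

1.0298 mol


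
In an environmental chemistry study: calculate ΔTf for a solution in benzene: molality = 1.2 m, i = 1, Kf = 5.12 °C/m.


ΔTf = Kf × m × i
= 5.12 × 1.2 × 1
= 6.144 °C

6.144 °C


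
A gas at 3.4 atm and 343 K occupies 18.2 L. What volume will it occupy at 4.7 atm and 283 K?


P1V1/T1 = P2V2/T2
V2 = P1V1T2/(T1P2)
= 3.4×18.2×283/(343×4.7)
= 10.863 L

10.863 L


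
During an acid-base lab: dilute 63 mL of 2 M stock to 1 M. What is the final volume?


C1V1 = C2V2
2 × 63 = 1 × V2
V2 = 126/1 = 126.0 mL

126.0 mL


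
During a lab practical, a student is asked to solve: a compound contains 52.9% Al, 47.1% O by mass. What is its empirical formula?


Assume 100 g sample. Moles of each element:
  Al: 52.9/26.98 = 1.961 mol
  O: 47.1/16.0 = 2.944 mol
Divide by smallest (1.961):
  Al: 1.961/1.961 = 1.0
  O: 2.944/1.961 = 1.5
Multiply all ratios by 2 to obtain whole numbers.
Empirical formula: Al2O3

Al2O3


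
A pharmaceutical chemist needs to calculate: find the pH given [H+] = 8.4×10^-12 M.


pH = -log10([H+]) = -log10(8.4×10^-12)
= 12 - log10(8.4)
= 12 - 0.92
= 11.08

11.08


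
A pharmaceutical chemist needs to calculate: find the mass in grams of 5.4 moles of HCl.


M(HCl) = 36.46 g/mol
mass = n × M = 5.4 × 36.46 = 196.88 g

196.88 g


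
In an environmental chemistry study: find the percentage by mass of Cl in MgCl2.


M(MgCl2) = 1×24.31 + 2×35.45 = 95.21 g/mol
Mass of Cl = 2 × 35.45 = 70.90 g/mol
% Cl = 70.90/95.21 × 100 = 74.47%

74.47%


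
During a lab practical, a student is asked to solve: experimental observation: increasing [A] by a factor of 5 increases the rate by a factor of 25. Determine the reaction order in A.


rate ∝ [A]^n
5^n = 25 → n = 2
Order in A: 2

2


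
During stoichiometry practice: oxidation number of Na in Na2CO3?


Group 1 metal: +1
Oxidation number: +1

+1


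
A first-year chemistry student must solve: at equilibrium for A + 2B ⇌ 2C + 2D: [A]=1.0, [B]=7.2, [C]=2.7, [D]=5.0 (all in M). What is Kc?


Kc = [C]^2[D]^2/([A][B]^2)
= (2.7^2 × 5.0^2)/(1.0^1 × 7.2^2)
= 182.25/51.84
= 3.516

3.516


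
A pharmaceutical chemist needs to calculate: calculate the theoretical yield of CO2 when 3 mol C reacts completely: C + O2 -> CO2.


Mole ratio CO2:C = 1:1
n(CO2) = 3 × 1/1 = 3.000 mol
mass = 3.000 × 44.01 = 132.03 g

132.03 g


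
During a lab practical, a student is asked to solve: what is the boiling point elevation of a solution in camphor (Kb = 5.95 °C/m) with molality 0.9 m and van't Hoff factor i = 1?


ΔTb = Kb × m × i
= 5.95 × 0.9 × 1
= 5.355 °C

5.355 °C


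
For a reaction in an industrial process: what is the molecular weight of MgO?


M(MgO) = 1×24.31 + 1×16.0
= 24.31 + 16.0
= 40.31 g/mol

40.31 g/mol


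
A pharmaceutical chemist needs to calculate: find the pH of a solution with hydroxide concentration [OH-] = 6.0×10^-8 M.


pOH = -log10([OH-]) = -log10(6.0×10^-8)
= 8 - log10(6.0) = 7.22
pH = 14 - pOH = 14 - 7.22 = 6.78

6.78


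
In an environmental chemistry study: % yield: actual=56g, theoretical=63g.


% yield = actual/theoretical × 100
= 56/63 × 100
= 88.89%

88.89%


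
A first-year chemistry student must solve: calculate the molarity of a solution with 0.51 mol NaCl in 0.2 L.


M = n/V = 0.51/0.2 = 2.550 mol/L

2.550 M


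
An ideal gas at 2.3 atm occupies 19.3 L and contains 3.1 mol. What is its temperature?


PV = nRT  (R = 0.08206 L·atm/(mol·K))
T = PV/(nR) = 2.3×19.3/(3.1×0.08206)
= 44.39/0.254386
= 174.50 K

174.50 K


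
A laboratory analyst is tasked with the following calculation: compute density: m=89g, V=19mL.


ρ = mass/volume
= 89/19
= 4.684 g/mL

4.684 g/mL


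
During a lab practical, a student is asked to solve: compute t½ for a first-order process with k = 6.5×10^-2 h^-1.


t½ = ln2/k = 0.693147/(6.5×10^-2 h^-1)
= 10.66 h

10.66 h


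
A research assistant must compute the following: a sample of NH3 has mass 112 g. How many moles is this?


M(NH3) = 17.03 g/mol
n = mass/M = 112/17.03 = 6.5766 mol

6.5766 mol


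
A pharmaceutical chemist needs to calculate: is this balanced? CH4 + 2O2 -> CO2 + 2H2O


Equation: CH4 + 2O2 -> CO2 + 2H2O
Check atoms: C: 1=1, H: 4=4, O: 4=4
Balanced

Yes, balanced


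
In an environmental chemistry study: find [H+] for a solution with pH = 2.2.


[H+] = 10^(-pH) = 10^(-2.2)
= 6.31×10^-3 M

6.31×10^-3 M


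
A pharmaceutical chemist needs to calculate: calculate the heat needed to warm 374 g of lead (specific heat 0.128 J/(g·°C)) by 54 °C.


q = mcΔT = 374 × 0.128 × 54
= 2585.09 J

2585.09 J


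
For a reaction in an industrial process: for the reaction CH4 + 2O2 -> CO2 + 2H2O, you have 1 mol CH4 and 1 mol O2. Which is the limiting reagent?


Mole ratio available / coefficient:
  CH4: 1/1 = 1.000
  O2: 1/2 = 0.500
Smaller ratio is limiting.

O2


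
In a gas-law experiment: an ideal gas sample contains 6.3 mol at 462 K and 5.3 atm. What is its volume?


PV = nRT  (R = 0.08206 L·atm/(mol·K))
V = nRT/P = 6.3×0.08206×462/5.3
= 45.065 L

45.065 L


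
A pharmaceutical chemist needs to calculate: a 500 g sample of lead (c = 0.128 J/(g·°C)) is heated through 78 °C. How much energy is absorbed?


q = mcΔT = 500 × 0.128 × 78
= 4992.00 J

4992.00 J


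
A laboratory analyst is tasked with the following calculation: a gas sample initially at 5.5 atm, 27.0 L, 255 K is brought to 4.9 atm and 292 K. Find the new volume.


P1V1/T1 = P2V2/T2
V2 = P1V1T2/(T1P2)
= 5.5×27.0×292/(255×4.9)
= 34.703 L

34.703 L


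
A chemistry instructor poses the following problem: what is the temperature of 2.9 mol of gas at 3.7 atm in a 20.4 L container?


PV = nRT  (R = 0.08206 L·atm/(mol·K))
T = PV/(nR) = 3.7×20.4/(2.9×0.08206)
= 75.48/0.237974
= 317.18 K

317.18 K


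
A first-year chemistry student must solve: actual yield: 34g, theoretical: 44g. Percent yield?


% yield = actual/theoretical × 100
= 34/44 × 100
= 77.27%

77.27%


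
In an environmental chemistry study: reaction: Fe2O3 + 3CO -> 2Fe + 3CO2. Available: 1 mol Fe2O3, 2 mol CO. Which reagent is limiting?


Mole ratio available / coefficient:
  Fe2O3: 1/1 = 1.000
  CO: 2/3 = 0.667
Smaller ratio is limiting.

CO


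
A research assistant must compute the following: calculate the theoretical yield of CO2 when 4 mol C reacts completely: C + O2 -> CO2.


Mole ratio CO2:C = 1:1
n(CO2) = 4 × 1/1 = 4.000 mol
mass = 4.000 × 44.01 = 176.04 g

176.04 g


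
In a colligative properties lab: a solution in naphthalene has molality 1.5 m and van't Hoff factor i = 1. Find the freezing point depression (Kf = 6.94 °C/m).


ΔTf = Kf × m × i
= 6.94 × 1.5 × 1
= 10.41 °C

10.41 °C
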